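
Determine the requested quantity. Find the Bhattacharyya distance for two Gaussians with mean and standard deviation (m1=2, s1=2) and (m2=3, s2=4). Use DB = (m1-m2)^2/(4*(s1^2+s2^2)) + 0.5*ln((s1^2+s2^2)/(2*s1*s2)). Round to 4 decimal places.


Bhattacharyya distance between two Gaussians:
DB = (m1-m2)^2/(4*(s1^2+s2^2)) + (1/2)*ln((s1^2+s2^2)/(2*s1*s2)).
(m1-m2)^2 = (-1)^2 = 1.
s1^2+s2^2 = 4 + 16 = 20.
term1 = 1/80 = 0.0125.
term2 = 0.5*ln(20/16.0) = 0.111572.
DB = 0.0125 + 0.111572 = 0.1241

0.1241


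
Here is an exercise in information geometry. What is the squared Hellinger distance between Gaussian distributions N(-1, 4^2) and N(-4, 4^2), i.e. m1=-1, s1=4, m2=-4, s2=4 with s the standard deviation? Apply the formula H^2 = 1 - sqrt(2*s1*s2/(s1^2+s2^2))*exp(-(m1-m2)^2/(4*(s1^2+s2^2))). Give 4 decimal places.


Squared Hellinger distance for Gaussians:
H^2 = 1 - sqrt(2*s1*s2/(s1^2+s2^2)) * exp(-(m1-m2)^2/(4*(s1^2+s2^2))).
s1^2 = 16, s2^2 = 16, s1^2+s2^2 = 32.
sqrt(2*4*4/(32)) = 1.0.
(m1-m2)^2 = (3)^2 = 9.
exp(-9/(4*32)) = exp(-0.070312) = 0.932102.
H^2 = 1 - 1.0*0.932102 = 0.0679

0.0679


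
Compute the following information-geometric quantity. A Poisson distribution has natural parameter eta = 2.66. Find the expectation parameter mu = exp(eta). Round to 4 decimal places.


Expectation parameter for Poisson exponential family:
mu = exp(eta).
eta = 2.66.
mu = exp(2.66) = 14.2963

14.2963


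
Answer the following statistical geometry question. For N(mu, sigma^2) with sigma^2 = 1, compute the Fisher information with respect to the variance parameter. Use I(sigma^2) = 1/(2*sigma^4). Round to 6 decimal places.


Fisher information for variance: I(sigma^2) = 1/(2*sigma^4).
sigma^2 = 1, so sigma^4 = 1.
I = 1/(2*1) = 1/2 = 0.500000

0.500000


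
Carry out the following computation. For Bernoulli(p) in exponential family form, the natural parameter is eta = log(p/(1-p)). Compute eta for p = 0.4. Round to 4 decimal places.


Natural parameter for Bernoulli: eta = log(p/(1-p)).
p = 0.4, 1-p = 0.6.
p/(1-p) = 0.666667.
eta = log(0.666667) = -0.4055

-0.4055


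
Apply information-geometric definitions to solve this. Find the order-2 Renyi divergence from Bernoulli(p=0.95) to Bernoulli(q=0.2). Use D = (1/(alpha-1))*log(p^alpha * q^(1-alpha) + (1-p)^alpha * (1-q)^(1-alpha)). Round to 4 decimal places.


Renyi divergence of order alpha between Bernoulli distributions:
D = (1/(alpha-1))*log(p^alpha * q^(1-alpha) + (1-p)^alpha * (1-q)^(1-alpha)).
alpha = 2, p = 0.95, q = 0.2.
p^alpha * q^(1-alpha) = 0.95^2 * 0.2^-1 = 4.5125.
(1-p)^alpha * (1-q)^(1-alpha) = 0.05^2 * 0.8^-1 = 0.003125.
sum = 4.5125 + 0.003125 = 4.515625.
D = (1/1)*log(4.515625) = 1.5075

1.5075


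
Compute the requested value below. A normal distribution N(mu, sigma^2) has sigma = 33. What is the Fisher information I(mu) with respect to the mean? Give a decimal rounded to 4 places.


The Fisher information for the mean of a normal distribution is I(mu) = 1/sigma^2.
sigma = 33, so sigma^2 = 1089.
I(mu) = 1/1089 = 0.0009

0.0009


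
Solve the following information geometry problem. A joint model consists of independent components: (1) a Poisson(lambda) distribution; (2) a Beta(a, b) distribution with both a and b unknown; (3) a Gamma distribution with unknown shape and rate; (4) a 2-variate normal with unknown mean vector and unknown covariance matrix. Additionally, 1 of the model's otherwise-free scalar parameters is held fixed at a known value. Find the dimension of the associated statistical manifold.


The dimension of a statistical manifold equals the number of free
(independent) real parameters of the model. For a product of independent
blocks the parameter counts add.
- Poisson (lambda): 1.
- Beta (a, b): 2.
- Gamma (shape, rate): 2.
- 2-variate normal: 2 (mean) + 2*3/2 = 3 (symmetric covariance) = 5.
Total = 1 + 2 + 2 + 5 = 10.
1 parameter(s) fixed at known values: 10 - 1 = 9.
Dimension = 9

9


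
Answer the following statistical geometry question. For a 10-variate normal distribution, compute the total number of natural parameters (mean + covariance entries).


Exponential family dimension calculation:
For 10-dim MVN: mean has 10 params, covariance has 10*11/2 = 55 unique entries.
Total dim = 10 + 55 = 65.

65


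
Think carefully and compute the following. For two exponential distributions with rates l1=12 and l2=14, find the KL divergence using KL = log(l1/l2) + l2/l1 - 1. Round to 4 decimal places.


KL divergence for exponential family:
KL = log(l1/l2) + l2/l1 - 1.
log(12/14) = -0.154151.
14/12 = 1.166667.
KL = -0.154151 + 1.166667 - 1 = 0.0125

0.0125


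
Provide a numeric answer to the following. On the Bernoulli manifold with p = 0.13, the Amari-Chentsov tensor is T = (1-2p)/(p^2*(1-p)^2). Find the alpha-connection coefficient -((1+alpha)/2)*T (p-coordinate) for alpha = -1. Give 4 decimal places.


Skewness (Amari-Chentsov) tensor: T = (1-2p)/(p^2*(1-p)^2).
p = 0.13, 1-2p = 0.74, p^2 = 0.0169, (1-p)^2 = 0.7569.
T = 0.74/(0.0169 * 0.7569) = 57.850419.
In the p-coordinate, Gamma^(alpha) = Gamma^(0) - (alpha/2)*T with Gamma^(0) = (1/2)*g'(p) = -T/2,
so Gamma^(alpha) = -((1+alpha)/2)*T.
alpha = -1, -(1+alpha)/2 = 0.0.
Gamma = 0.0 * 57.850419 = 0.0000

0.0000


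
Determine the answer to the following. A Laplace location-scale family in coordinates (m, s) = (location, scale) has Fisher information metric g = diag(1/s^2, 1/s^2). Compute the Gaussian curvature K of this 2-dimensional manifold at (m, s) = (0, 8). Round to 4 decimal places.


The metric has the form g = (A dm^2 + B ds^2)/s^2 with A = 1, B = 1.
Substitute u = sqrt(A/B)*m: g = B*(du^2 + ds^2)/s^2, i.e. B times the
Poincare upper half-plane metric, which has constant Gaussian curvature -1.
Scaling a 2D metric by a constant c divides the Gaussian curvature by c,
so K = -1/B = -1/(1) = -1.0000 everywhere (the point (m, s) = (0, 8) is irrelevant:
the curvature is constant).
The requested Gaussian curvature is K = -1.0000.

-1.0000


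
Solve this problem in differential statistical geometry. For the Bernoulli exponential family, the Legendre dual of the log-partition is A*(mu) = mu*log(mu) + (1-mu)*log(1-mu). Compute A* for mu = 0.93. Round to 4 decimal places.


Legendre transform for Bernoulli:
A*(mu) = mu*log(mu) + (1-mu)*log(1-mu).
mu = 0.93, 1-mu = 0.07.
mu*log(mu) = 0.93*log(0.93) = -0.067491.
(1-mu)*log(1-mu) = 0.07*log(0.07) = -0.186148.
A* = -0.067491 + -0.186148 = -0.2536

-0.2536


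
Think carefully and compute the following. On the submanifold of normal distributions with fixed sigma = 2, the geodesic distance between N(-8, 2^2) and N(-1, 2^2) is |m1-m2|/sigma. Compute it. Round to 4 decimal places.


On the fixed-variance normal subfamily, geodesic distance = |m1-m2|/sigma.
|-8 - -1| = 7.
sigma = 2.
d = 7/2 = 3.5000

3.5000


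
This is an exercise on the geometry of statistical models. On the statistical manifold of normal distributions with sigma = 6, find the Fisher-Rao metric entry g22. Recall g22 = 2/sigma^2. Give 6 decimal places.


For the 2-parameter normal family, the Fisher metric has:
  g11 = 1/sigma^2, g22 = 2/sigma^2.
sigma = 6, sigma^2 = 36.
g22 = 0.055556

0.055556


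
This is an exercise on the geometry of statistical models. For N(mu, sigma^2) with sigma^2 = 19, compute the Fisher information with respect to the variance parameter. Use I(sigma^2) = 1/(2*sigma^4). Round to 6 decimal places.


Fisher information for variance: I(sigma^2) = 1/(2*sigma^4).
sigma^2 = 19, so sigma^4 = 361.
I = 1/(2*361) = 1/722 = 0.001385

0.001385


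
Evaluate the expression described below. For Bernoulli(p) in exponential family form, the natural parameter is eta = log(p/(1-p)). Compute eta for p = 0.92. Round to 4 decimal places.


Natural parameter for Bernoulli: eta = log(p/(1-p)).
p = 0.92, 1-p = 0.08.
p/(1-p) = 11.5.
eta = log(11.5) = 2.4423

2.4423


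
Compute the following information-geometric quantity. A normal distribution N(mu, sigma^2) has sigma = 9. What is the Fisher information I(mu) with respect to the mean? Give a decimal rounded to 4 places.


The Fisher information for the mean of a normal distribution is I(mu) = 1/sigma^2.
sigma = 9, so sigma^2 = 81.
I(mu) = 1/81 = 0.0123

0.0123


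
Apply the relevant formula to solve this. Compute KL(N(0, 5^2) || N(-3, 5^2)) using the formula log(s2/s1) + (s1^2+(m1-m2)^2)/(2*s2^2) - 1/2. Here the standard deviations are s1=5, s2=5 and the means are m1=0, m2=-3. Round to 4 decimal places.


KL divergence between normal distributions:
KL = log(s2/s1) + (s1^2 + (m1-m2)^2)/(2*s2^2) - 1/2.
log(5/5) = 0.0.
(5^2 + (0--3)^2)/(2*5^2) = (25 + 9)/50 = 0.68.
KL = 0.0 + 0.68 - 0.5 = 0.1800

0.1800


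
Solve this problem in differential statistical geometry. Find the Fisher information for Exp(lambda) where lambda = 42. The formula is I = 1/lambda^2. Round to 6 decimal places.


Fisher information for exponential: I(lambda) = 1/lambda^2.
lambda = 42, lambda^2 = 1764.
I = 1/1764 = 0.000567

0.000567


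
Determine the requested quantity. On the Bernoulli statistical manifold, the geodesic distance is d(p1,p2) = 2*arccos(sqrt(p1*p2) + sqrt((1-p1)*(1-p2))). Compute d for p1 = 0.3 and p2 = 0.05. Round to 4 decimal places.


Geodesic distance on Bernoulli manifold:
d(p1,p2) = 2*arccos(sqrt(p1*p2) + sqrt((1-p1)*(1-p2))).
sqrt(p1*p2) = sqrt(0.3*0.05) = 0.122474.
sqrt((1-p1)*(1-p2)) = sqrt(0.7*0.95) = 0.815475.
arg = 0.122474 + 0.815475 = 0.93795.
d = 2*arccos(0.93795) = 0.7083

0.7083


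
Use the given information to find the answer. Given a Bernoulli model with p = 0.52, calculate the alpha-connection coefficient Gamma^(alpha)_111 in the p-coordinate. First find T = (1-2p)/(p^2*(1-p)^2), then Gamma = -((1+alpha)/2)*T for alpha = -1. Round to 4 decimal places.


Skewness (Amari-Chentsov) tensor: T = (1-2p)/(p^2*(1-p)^2).
p = 0.52, 1-2p = -0.04, p^2 = 0.2704, (1-p)^2 = 0.2304.
T = -0.04/(0.2704 * 0.2304) = -0.642053.
In the p-coordinate, Gamma^(alpha) = Gamma^(0) - (alpha/2)*T with Gamma^(0) = (1/2)*g'(p) = -T/2,
so Gamma^(alpha) = -((1+alpha)/2)*T.
alpha = -1, -(1+alpha)/2 = 0.0.
Gamma = 0.0 * -0.642053 = 0.0000

0.0000


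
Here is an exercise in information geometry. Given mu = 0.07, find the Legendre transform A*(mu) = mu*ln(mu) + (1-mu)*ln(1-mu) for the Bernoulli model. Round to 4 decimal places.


Legendre transform for Bernoulli:
A*(mu) = mu*log(mu) + (1-mu)*log(1-mu).
mu = 0.07, 1-mu = 0.93.
mu*log(mu) = 0.07*log(0.07) = -0.186148.
(1-mu)*log(1-mu) = 0.93*log(0.93) = -0.067491.
A* = -0.186148 + -0.067491 = -0.2536

-0.2536


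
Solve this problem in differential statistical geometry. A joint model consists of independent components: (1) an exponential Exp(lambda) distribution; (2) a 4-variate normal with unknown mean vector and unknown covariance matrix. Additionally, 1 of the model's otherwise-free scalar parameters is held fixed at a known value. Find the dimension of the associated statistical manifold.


The dimension of a statistical manifold equals the number of free
(independent) real parameters of the model. For a product of independent
blocks the parameter counts add.
- exponential (lambda): 1.
- 4-variate normal: 4 (mean) + 4*5/2 = 10 (symmetric covariance) = 14.
Total = 1 + 14 = 15.
1 parameter(s) fixed at known values: 15 - 1 = 14.
Dimension = 14

14


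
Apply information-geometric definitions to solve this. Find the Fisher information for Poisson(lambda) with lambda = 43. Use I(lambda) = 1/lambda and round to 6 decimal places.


Fisher information for Poisson: I(lambda) = 1/lambda.
lambda = 43.
I(lambda) = 1/43 = 0.023256

0.023256


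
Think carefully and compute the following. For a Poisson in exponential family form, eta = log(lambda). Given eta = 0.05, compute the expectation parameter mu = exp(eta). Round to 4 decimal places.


Expectation parameter for Poisson exponential family:
mu = exp(eta).
eta = 0.05.
mu = exp(0.05) = 1.0513

1.0513


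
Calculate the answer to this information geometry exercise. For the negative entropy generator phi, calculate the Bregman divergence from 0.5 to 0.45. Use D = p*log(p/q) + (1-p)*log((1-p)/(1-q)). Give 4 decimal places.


Bregman divergence with negative entropy generator:
D = p*log(p/q) + (1-p)*log((1-p)/(1-q)).
p = 0.5, q = 0.45.
p*log(p/q) = 0.5*log(0.5/0.45) = 0.05268.
(1-p)*log((1-p)/(1-q)) = 0.5*log(0.5/0.55) = -0.047655.
D = 0.05268 + -0.047655 = 0.0050

0.0050


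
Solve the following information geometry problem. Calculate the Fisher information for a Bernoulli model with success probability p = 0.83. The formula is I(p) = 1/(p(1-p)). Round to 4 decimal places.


For Bernoulli(p), Fisher information is I(p) = 1/(p*(1-p)).
p = 0.83, 1-p = 0.17.
p*(1-p) = 0.1411.
I(p) = 1/0.1411 = 7.0872

7.0872


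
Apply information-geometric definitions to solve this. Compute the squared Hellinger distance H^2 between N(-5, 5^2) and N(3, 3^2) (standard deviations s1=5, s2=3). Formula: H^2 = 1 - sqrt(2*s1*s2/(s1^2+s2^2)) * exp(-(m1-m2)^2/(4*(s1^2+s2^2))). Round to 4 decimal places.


Squared Hellinger distance for Gaussians:
H^2 = 1 - sqrt(2*s1*s2/(s1^2+s2^2)) * exp(-(m1-m2)^2/(4*(s1^2+s2^2))).
s1^2 = 25, s2^2 = 9, s1^2+s2^2 = 34.
sqrt(2*5*3/(34)) = 0.939336.
(m1-m2)^2 = (-8)^2 = 64.
exp(-64/(4*34)) = exp(-0.470588) = 0.624635.
H^2 = 1 - 0.939336*0.624635 = 0.4133

0.4133


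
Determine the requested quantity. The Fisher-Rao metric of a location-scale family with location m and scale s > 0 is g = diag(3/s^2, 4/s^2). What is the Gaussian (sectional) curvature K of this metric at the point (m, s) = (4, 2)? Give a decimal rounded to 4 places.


The metric has the form g = (A dm^2 + B ds^2)/s^2 with A = 3, B = 4.
Substitute u = sqrt(A/B)*m: g = B*(du^2 + ds^2)/s^2, i.e. B times the
Poincare upper half-plane metric, which has constant Gaussian curvature -1.
Scaling a 2D metric by a constant c divides the Gaussian curvature by c,
so K = -1/B = -1/(4) = -0.2500 everywhere (the point (m, s) = (4, 2) is irrelevant:
the curvature is constant).
The requested Gaussian curvature is K = -0.2500.

-0.2500


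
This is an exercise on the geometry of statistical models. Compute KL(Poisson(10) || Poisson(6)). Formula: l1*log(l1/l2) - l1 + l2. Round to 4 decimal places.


KL divergence for Poisson:
KL = l1*log(l1/l2) - l1 + l2.
l1 = 10, l2 = 6.
log(10/6) = 0.510826.
l1*log(l1/l2) = 10 * 0.510826 = 5.108256.
KL = 5.108256 - 10 + 6 = 1.1083

1.1083


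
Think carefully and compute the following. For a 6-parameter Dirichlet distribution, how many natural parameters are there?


Exponential family dimension calculation:
Dirichlet with 6 components has 6 natural parameters.

6


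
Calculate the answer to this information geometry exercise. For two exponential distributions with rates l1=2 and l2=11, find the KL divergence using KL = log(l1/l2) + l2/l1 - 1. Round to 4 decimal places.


KL divergence for exponential family:
KL = log(l1/l2) + l2/l1 - 1.
log(2/11) = -1.704748.
11/2 = 5.5.
KL = -1.704748 + 5.5 - 1 = 2.7953

2.7953


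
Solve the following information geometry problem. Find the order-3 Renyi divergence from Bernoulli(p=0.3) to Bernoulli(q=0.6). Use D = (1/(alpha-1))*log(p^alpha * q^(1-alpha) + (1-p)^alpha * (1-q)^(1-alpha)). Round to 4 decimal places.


Renyi divergence of order alpha between Bernoulli distributions:
D = (1/(alpha-1))*log(p^alpha * q^(1-alpha) + (1-p)^alpha * (1-q)^(1-alpha)).
alpha = 3, p = 0.3, q = 0.6.
p^alpha * q^(1-alpha) = 0.3^3 * 0.6^-2 = 0.075.
(1-p)^alpha * (1-q)^(1-alpha) = 0.7^3 * 0.4^-2 = 2.14375.
sum = 0.075 + 2.14375 = 2.21875.
D = (1/2)*log(2.21875) = 0.3985

0.3985


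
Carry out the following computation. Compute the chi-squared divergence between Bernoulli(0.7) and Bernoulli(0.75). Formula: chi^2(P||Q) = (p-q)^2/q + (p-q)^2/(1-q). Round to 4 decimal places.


Chi-squared divergence between Bernoulli distributions:
chi^2 = (p-q)^2/q + (p-q)^2/(1-q).
p = 0.7, q = 0.75, p-q = -0.05.
(p-q)^2 = 0.0025.
term1 = 0.0025/0.75 = 0.003333.
term2 = 0.0025/0.25 = 0.01.
chi^2 = 0.003333 + 0.01 = 0.0133

0.0133


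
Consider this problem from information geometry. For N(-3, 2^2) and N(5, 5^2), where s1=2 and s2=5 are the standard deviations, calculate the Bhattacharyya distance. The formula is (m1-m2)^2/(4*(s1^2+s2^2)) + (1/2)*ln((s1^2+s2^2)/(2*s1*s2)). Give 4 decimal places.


Bhattacharyya distance between two Gaussians:
DB = (m1-m2)^2/(4*(s1^2+s2^2)) + (1/2)*ln((s1^2+s2^2)/(2*s1*s2)).
(m1-m2)^2 = (-8)^2 = 64.
s1^2+s2^2 = 4 + 25 = 29.
term1 = 64/116 = 0.551724.
term2 = 0.5*ln(29/20.0) = 0.185782.
DB = 0.551724 + 0.185782 = 0.7375

0.7375


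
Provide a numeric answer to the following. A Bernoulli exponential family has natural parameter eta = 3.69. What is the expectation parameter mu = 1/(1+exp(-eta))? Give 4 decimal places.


Dual coordinate (expectation parameter) for Bernoulli:
mu = 1/(1+exp(-eta)).
eta = 3.69.
exp(-eta) = exp(-3.69) = 0.024972.
mu = 1/(1+0.024972) = 0.9756

0.9756


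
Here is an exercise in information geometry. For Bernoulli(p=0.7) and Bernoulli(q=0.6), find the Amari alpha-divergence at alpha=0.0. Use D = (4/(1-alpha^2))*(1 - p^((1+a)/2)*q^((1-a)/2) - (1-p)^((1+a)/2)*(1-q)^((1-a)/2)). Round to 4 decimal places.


Amari alpha-divergence:
D = (4/(1-alpha^2))*(1 - p^((1+a)/2)*q^((1-a)/2) - (1-p)^((1+a)/2)*(1-q)^((1-a)/2)).
alpha = 0.0, p = 0.7, q = 0.6.
e1 = (1+alpha)/2 = 0.5, e2 = (1-alpha)/2 = 0.5.
t1 = p^e1 * q^e2 = 0.7^0.5 * 0.6^0.5 = 0.648074.
t2 = (1-p)^e1 * (1-q)^e2 = 0.3^0.5 * 0.4^0.5 = 0.34641.
4/(1-alpha^2) = 4.0.
D = 4.0*(1 - 0.648074 - 0.34641) = 0.0221

0.0221


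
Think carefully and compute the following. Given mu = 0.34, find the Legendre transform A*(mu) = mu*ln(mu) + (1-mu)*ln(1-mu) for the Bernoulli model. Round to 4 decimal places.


Legendre transform for Bernoulli:
A*(mu) = mu*log(mu) + (1-mu)*log(1-mu).
mu = 0.34, 1-mu = 0.66.
mu*log(mu) = 0.34*log(0.34) = -0.366795.
(1-mu)*log(1-mu) = 0.66*log(0.66) = -0.27424.
A* = -0.366795 + -0.27424 = -0.6410

-0.6410


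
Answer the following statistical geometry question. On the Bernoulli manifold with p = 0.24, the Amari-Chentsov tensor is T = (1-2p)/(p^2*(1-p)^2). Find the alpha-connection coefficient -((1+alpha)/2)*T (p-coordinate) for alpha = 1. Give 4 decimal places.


Skewness (Amari-Chentsov) tensor: T = (1-2p)/(p^2*(1-p)^2).
p = 0.24, 1-2p = 0.52, p^2 = 0.0576, (1-p)^2 = 0.5776.
T = 0.52/(0.0576 * 0.5776) = 15.629809.
In the p-coordinate, Gamma^(alpha) = Gamma^(0) - (alpha/2)*T with Gamma^(0) = (1/2)*g'(p) = -T/2,
so Gamma^(alpha) = -((1+alpha)/2)*T.
alpha = 1, -(1+alpha)/2 = -1.0.
Gamma = -1.0 * 15.629809 = -15.6298

-15.6298


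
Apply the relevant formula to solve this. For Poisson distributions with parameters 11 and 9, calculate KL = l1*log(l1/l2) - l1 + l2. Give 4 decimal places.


KL divergence for Poisson:
KL = l1*log(l1/l2) - l1 + l2.
l1 = 11, l2 = 9.
log(11/9) = 0.200671.
l1*log(l1/l2) = 11 * 0.200671 = 2.207378.
KL = 2.207378 - 11 + 9 = 0.2074

0.2074


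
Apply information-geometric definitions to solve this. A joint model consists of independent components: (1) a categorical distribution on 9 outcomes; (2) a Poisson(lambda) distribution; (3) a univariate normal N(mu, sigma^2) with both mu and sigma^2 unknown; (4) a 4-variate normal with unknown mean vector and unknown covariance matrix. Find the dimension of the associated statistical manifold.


The dimension of a statistical manifold equals the number of free
(independent) real parameters of the model. For a product of independent
blocks the parameter counts add.
- categorical on 9 outcomes (probabilities sum to 1): 9-1 = 8.
- Poisson (lambda): 1.
- normal (mu, sigma^2): 2.
- 4-variate normal: 4 (mean) + 4*5/2 = 10 (symmetric covariance) = 14.
Total = 8 + 1 + 2 + 14 = 25.
Dimension = 25

25


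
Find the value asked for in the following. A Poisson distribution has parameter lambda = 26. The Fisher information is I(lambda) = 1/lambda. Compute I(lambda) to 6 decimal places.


Fisher information for Poisson: I(lambda) = 1/lambda.
lambda = 26.
I(lambda) = 1/26 = 0.038462

0.038462


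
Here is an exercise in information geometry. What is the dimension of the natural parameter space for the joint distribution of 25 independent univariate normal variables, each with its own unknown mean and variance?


Exponential family dimension calculation:
Each univariate normal has two natural parameters (mu/sigma^2 and -1/(2 sigma^2)).
With 25 independent components, dim = 2 * 25 = 50.

50


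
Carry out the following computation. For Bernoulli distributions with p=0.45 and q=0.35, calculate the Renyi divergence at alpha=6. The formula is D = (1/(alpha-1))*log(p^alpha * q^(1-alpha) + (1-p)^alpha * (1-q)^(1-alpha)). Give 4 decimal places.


Renyi divergence of order alpha between Bernoulli distributions:
D = (1/(alpha-1))*log(p^alpha * q^(1-alpha) + (1-p)^alpha * (1-q)^(1-alpha)).
alpha = 6, p = 0.45, q = 0.35.
p^alpha * q^(1-alpha) = 0.45^6 * 0.35^-5 = 1.581011.
(1-p)^alpha * (1-q)^(1-alpha) = 0.55^6 * 0.65^-5 = 0.238566.
sum = 1.581011 + 0.238566 = 1.819577.
D = (1/5)*log(1.819577) = 0.1197

0.1197


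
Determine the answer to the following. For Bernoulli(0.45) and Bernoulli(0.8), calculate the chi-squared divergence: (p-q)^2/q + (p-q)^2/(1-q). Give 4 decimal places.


Chi-squared divergence between Bernoulli distributions:
chi^2 = (p-q)^2/q + (p-q)^2/(1-q).
p = 0.45, q = 0.8, p-q = -0.35.
(p-q)^2 = 0.1225.
term1 = 0.1225/0.8 = 0.153125.
term2 = 0.1225/0.2 = 0.6125.
chi^2 = 0.153125 + 0.6125 = 0.7656

0.7656


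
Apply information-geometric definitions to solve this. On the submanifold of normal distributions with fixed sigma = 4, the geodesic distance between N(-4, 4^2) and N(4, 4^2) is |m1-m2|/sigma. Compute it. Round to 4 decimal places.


On the fixed-variance normal subfamily, geodesic distance = |m1-m2|/sigma.
|-4 - 4| = 8.
sigma = 4.
d = 8/4 = 2.0000

2.0000


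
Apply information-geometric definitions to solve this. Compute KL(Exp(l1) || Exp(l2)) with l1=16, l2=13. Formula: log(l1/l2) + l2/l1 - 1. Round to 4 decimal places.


KL divergence for exponential family:
KL = log(l1/l2) + l2/l1 - 1.
log(16/13) = 0.207639.
13/16 = 0.8125.
KL = 0.207639 + 0.8125 - 1 = 0.0201

0.0201


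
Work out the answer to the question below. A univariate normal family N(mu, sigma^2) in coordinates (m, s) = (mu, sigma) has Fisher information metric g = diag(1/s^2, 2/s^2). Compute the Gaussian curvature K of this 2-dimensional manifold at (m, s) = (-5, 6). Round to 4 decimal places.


The metric has the form g = (A dm^2 + B ds^2)/s^2 with A = 1, B = 2.
Substitute u = sqrt(A/B)*m: g = B*(du^2 + ds^2)/s^2, i.e. B times the
Poincare upper half-plane metric, which has constant Gaussian curvature -1.
Scaling a 2D metric by a constant c divides the Gaussian curvature by c,
so K = -1/B = -1/(2) = -0.5000 everywhere (the point (m, s) = (-5, 6) is irrelevant:
the curvature is constant).
The requested Gaussian curvature is K = -0.5000.

-0.5000


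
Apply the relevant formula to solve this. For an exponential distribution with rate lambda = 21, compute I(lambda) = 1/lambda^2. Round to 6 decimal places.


Fisher information for exponential: I(lambda) = 1/lambda^2.
lambda = 21, lambda^2 = 441.
I = 1/441 = 0.002268

0.002268


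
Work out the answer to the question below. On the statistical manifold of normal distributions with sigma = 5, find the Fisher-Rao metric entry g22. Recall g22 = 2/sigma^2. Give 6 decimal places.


For the 2-parameter normal family, the Fisher metric has:
  g11 = 1/sigma^2, g22 = 2/sigma^2.
sigma = 5, sigma^2 = 25.
g22 = 0.080000

0.080000


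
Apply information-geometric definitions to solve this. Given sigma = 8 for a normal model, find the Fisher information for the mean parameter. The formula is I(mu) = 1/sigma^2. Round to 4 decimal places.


The Fisher information for the mean of a normal distribution is I(mu) = 1/sigma^2.
sigma = 8, so sigma^2 = 64.
I(mu) = 1/64 = 0.0156

0.0156


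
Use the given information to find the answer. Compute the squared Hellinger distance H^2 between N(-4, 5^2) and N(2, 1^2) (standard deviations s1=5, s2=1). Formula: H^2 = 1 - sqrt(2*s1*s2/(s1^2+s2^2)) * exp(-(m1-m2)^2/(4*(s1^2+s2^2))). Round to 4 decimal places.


Squared Hellinger distance for Gaussians:
H^2 = 1 - sqrt(2*s1*s2/(s1^2+s2^2)) * exp(-(m1-m2)^2/(4*(s1^2+s2^2))).
s1^2 = 25, s2^2 = 1, s1^2+s2^2 = 26.
sqrt(2*5*1/(26)) = 0.620174.
(m1-m2)^2 = (-6)^2 = 36.
exp(-36/(4*26)) = exp(-0.346154) = 0.707404.
H^2 = 1 - 0.620174*0.707404 = 0.5613

0.5613


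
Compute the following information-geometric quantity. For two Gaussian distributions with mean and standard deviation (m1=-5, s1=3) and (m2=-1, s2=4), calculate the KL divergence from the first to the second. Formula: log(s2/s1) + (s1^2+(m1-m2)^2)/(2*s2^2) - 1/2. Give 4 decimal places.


KL divergence between normal distributions:
KL = log(s2/s1) + (s1^2 + (m1-m2)^2)/(2*s2^2) - 1/2.
log(4/3) = 0.287682.
(3^2 + (-5--1)^2)/(2*4^2) = (9 + 16)/32 = 0.78125.
KL = 0.287682 + 0.78125 - 0.5 = 0.5689

0.5689


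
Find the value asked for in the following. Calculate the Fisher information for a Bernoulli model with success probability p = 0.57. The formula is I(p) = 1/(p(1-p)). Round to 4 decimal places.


For Bernoulli(p), Fisher information is I(p) = 1/(p*(1-p)).
p = 0.57, 1-p = 0.43.
p*(1-p) = 0.2451.
I(p) = 1/0.2451 = 4.0800

4.0800


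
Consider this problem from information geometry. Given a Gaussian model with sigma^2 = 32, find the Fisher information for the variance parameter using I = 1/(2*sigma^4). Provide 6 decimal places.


Fisher information for variance: I(sigma^2) = 1/(2*sigma^4).
sigma^2 = 32, so sigma^4 = 1024.
I = 1/(2*1024) = 1/2048 = 0.000488

0.000488


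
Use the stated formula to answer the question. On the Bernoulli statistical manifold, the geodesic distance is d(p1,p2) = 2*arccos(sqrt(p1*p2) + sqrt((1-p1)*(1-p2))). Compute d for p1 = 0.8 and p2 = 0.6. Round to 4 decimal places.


Geodesic distance on Bernoulli manifold:
d(p1,p2) = 2*arccos(sqrt(p1*p2) + sqrt((1-p1)*(1-p2))).
sqrt(p1*p2) = sqrt(0.8*0.6) = 0.69282.
sqrt((1-p1)*(1-p2)) = sqrt(0.2*0.4) = 0.282843.
arg = 0.69282 + 0.282843 = 0.975663.
d = 2*arccos(0.975663) = 0.4421

0.4421


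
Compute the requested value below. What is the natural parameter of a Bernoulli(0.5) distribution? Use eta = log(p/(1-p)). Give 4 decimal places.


Natural parameter for Bernoulli: eta = log(p/(1-p)).
p = 0.5, 1-p = 0.5.
p/(1-p) = 1.0.
eta = log(1.0) = 0.0000

0.0000


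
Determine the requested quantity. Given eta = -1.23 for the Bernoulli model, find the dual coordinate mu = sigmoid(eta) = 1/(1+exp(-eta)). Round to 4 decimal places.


Dual coordinate (expectation parameter) for Bernoulli:
mu = 1/(1+exp(-eta)).
eta = -1.23.
exp(-eta) = exp(1.23) = 3.42123.
mu = 1/(1+3.42123) = 0.2262

0.2262


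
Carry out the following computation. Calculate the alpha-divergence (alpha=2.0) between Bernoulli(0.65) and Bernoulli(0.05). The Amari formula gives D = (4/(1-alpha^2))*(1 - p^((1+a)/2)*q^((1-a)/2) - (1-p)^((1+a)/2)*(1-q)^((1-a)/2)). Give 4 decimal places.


Amari alpha-divergence:
D = (4/(1-alpha^2))*(1 - p^((1+a)/2)*q^((1-a)/2) - (1-p)^((1+a)/2)*(1-q)^((1-a)/2)).
alpha = 2.0, p = 0.65, q = 0.05.
e1 = (1+alpha)/2 = 1.5, e2 = (1-alpha)/2 = -0.5.
t1 = p^e1 * q^e2 = 0.65^1.5 * 0.05^-0.5 = 2.343608.
t2 = (1-p)^e1 * (1-q)^e2 = 0.35^1.5 * 0.95^-0.5 = 0.212442.
4/(1-alpha^2) = -1.333333.
D = -1.333333*(1 - 2.343608 - 0.212442) = 2.0747

2.0747


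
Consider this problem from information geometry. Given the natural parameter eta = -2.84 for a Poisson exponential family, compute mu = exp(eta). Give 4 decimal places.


Expectation parameter for Poisson exponential family:
mu = exp(eta).
eta = -2.84.
mu = exp(-2.84) = 0.0584

0.0584


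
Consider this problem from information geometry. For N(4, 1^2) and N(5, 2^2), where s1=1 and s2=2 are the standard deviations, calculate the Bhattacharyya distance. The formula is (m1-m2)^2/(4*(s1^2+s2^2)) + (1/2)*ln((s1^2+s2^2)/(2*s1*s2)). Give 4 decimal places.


Bhattacharyya distance between two Gaussians:
DB = (m1-m2)^2/(4*(s1^2+s2^2)) + (1/2)*ln((s1^2+s2^2)/(2*s1*s2)).
(m1-m2)^2 = (-1)^2 = 1.
s1^2+s2^2 = 1 + 4 = 5.
term1 = 1/20 = 0.05.
term2 = 0.5*ln(5/4.0) = 0.111572.
DB = 0.05 + 0.111572 = 0.1616

0.1616


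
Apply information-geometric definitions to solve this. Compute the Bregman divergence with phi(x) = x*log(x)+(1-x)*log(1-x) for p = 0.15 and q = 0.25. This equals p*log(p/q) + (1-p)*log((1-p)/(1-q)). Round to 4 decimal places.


Bregman divergence with negative entropy generator:
D = p*log(p/q) + (1-p)*log((1-p)/(1-q)).
p = 0.15, q = 0.25.
p*log(p/q) = 0.15*log(0.15/0.25) = -0.076624.
(1-p)*log((1-p)/(1-q)) = 0.85*log(0.85/0.75) = 0.106389.
D = -0.076624 + 0.106389 = 0.0298

0.0298


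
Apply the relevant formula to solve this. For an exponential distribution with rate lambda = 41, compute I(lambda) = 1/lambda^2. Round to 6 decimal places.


Fisher information for exponential: I(lambda) = 1/lambda^2.
lambda = 41, lambda^2 = 1681.
I = 1/1681 = 0.000595

0.000595


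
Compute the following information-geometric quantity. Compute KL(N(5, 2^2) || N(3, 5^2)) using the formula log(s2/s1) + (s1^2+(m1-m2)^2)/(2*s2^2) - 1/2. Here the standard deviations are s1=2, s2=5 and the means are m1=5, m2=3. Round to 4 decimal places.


KL divergence between normal distributions:
KL = log(s2/s1) + (s1^2 + (m1-m2)^2)/(2*s2^2) - 1/2.
log(5/2) = 0.916291.
(2^2 + (5-3)^2)/(2*5^2) = (4 + 4)/50 = 0.16.
KL = 0.916291 + 0.16 - 0.5 = 0.5763

0.5763


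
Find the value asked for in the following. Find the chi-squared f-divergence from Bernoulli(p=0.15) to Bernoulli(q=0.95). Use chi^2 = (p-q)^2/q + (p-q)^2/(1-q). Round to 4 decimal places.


Chi-squared divergence between Bernoulli distributions:
chi^2 = (p-q)^2/q + (p-q)^2/(1-q).
p = 0.15, q = 0.95, p-q = -0.8.
(p-q)^2 = 0.64.
term1 = 0.64/0.95 = 0.673684.
term2 = 0.64/0.05 = 12.8.
chi^2 = 0.673684 + 12.8 = 13.4737

13.4737


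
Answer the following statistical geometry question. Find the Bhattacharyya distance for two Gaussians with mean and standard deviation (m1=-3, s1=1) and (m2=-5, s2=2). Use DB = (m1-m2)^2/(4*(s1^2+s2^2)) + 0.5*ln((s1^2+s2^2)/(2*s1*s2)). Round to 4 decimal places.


Bhattacharyya distance between two Gaussians:
DB = (m1-m2)^2/(4*(s1^2+s2^2)) + (1/2)*ln((s1^2+s2^2)/(2*s1*s2)).
(m1-m2)^2 = (2)^2 = 4.
s1^2+s2^2 = 1 + 4 = 5.
term1 = 4/20 = 0.2.
term2 = 0.5*ln(5/4.0) = 0.111572.
DB = 0.2 + 0.111572 = 0.3116

0.3116


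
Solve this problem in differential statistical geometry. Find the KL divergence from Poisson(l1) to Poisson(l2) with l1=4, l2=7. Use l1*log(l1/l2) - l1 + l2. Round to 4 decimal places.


KL divergence for Poisson:
KL = l1*log(l1/l2) - l1 + l2.
l1 = 4, l2 = 7.
log(4/7) = -0.559616.
l1*log(l1/l2) = 4 * -0.559616 = -2.238463.
KL = -2.238463 - 4 + 7 = 0.7615

0.7615


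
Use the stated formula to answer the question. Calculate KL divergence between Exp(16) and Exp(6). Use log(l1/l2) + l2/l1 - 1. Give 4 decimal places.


KL divergence for exponential family:
KL = log(l1/l2) + l2/l1 - 1.
log(16/6) = 0.980829.
6/16 = 0.375.
KL = 0.980829 + 0.375 - 1 = 0.3558

0.3558


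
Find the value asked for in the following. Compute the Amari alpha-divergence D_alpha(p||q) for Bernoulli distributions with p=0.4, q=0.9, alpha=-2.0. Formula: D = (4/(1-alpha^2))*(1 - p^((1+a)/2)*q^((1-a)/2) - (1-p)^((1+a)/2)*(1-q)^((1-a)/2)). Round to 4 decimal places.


Amari alpha-divergence:
D = (4/(1-alpha^2))*(1 - p^((1+a)/2)*q^((1-a)/2) - (1-p)^((1+a)/2)*(1-q)^((1-a)/2)).
alpha = -2.0, p = 0.4, q = 0.9.
e1 = (1+alpha)/2 = -0.5, e2 = (1-alpha)/2 = 1.5.
t1 = p^e1 * q^e2 = 0.4^-0.5 * 0.9^1.5 = 1.35.
t2 = (1-p)^e1 * (1-q)^e2 = 0.6^-0.5 * 0.1^1.5 = 0.040825.
4/(1-alpha^2) = -1.333333.
D = -1.333333*(1 - 1.35 - 0.040825) = 0.5211

0.5211


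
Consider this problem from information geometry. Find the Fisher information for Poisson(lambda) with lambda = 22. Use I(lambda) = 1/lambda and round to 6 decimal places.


Fisher information for Poisson: I(lambda) = 1/lambda.
lambda = 22.
I(lambda) = 1/22 = 0.045455

0.045455


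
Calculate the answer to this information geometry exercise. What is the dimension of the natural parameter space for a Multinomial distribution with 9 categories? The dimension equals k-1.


Exponential family dimension calculation:
For Multinomial with k=9 categories, dim = k-1 = 8.

8


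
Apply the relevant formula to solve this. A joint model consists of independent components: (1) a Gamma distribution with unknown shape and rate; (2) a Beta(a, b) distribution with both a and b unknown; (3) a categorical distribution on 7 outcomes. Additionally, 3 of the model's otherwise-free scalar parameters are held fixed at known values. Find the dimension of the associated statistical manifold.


The dimension of a statistical manifold equals the number of free
(independent) real parameters of the model. For a product of independent
blocks the parameter counts add.
- Gamma (shape, rate): 2.
- Beta (a, b): 2.
- categorical on 7 outcomes (probabilities sum to 1): 7-1 = 6.
Total = 2 + 2 + 6 = 10.
3 parameter(s) fixed at known values: 10 - 3 = 7.
Dimension = 7

7


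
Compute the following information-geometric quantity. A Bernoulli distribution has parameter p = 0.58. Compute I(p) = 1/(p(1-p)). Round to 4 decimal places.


For Bernoulli(p), Fisher information is I(p) = 1/(p*(1-p)).
p = 0.58, 1-p = 0.42.
p*(1-p) = 0.2436.
I(p) = 1/0.2436 = 4.1051

4.1051


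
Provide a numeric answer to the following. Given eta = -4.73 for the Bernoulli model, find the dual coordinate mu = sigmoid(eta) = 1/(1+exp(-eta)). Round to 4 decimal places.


Dual coordinate (expectation parameter) for Bernoulli:
mu = 1/(1+exp(-eta)).
eta = -4.73.
exp(-eta) = exp(4.73) = 113.295562.
mu = 1/(1+113.295562) = 0.0087

0.0087


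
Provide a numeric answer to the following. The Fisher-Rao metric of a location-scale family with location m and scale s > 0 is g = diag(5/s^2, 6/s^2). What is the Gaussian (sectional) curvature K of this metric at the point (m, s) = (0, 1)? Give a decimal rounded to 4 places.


The metric has the form g = (A dm^2 + B ds^2)/s^2 with A = 5, B = 6.
Substitute u = sqrt(A/B)*m: g = B*(du^2 + ds^2)/s^2, i.e. B times the
Poincare upper half-plane metric, which has constant Gaussian curvature -1.
Scaling a 2D metric by a constant c divides the Gaussian curvature by c,
so K = -1/B = -1/(6) = -0.1667 everywhere (the point (m, s) = (0, 1) is irrelevant:
the curvature is constant).
The requested Gaussian curvature is K = -0.1667.

-0.1667


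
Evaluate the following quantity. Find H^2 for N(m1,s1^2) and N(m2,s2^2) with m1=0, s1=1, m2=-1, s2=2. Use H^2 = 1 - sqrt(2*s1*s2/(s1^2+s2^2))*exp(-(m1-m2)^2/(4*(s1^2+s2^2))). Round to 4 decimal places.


Squared Hellinger distance for Gaussians:
H^2 = 1 - sqrt(2*s1*s2/(s1^2+s2^2)) * exp(-(m1-m2)^2/(4*(s1^2+s2^2))).
s1^2 = 1, s2^2 = 4, s1^2+s2^2 = 5.
sqrt(2*1*2/(5)) = 0.894427.
(m1-m2)^2 = (1)^2 = 1.
exp(-1/(4*5)) = exp(-0.05) = 0.951229.
H^2 = 1 - 0.894427*0.951229 = 0.1492

0.1492


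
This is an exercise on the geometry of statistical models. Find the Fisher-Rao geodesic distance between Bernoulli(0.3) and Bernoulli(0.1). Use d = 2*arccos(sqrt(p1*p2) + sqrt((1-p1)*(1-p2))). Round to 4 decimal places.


Geodesic distance on Bernoulli manifold:
d(p1,p2) = 2*arccos(sqrt(p1*p2) + sqrt((1-p1)*(1-p2))).
sqrt(p1*p2) = sqrt(0.3*0.1) = 0.173205.
sqrt((1-p1)*(1-p2)) = sqrt(0.7*0.9) = 0.793725.
arg = 0.173205 + 0.793725 = 0.96693.
d = 2*arccos(0.96693) = 0.5158

0.5158


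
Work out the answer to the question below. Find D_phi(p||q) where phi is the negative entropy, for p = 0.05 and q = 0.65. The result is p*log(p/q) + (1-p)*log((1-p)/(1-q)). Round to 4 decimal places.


Bregman divergence with negative entropy generator:
D = p*log(p/q) + (1-p)*log((1-p)/(1-q)).
p = 0.05, q = 0.65.
p*log(p/q) = 0.05*log(0.05/0.65) = -0.128247.
(1-p)*log((1-p)/(1-q)) = 0.95*log(0.95/0.35) = 0.948602.
D = -0.128247 + 0.948602 = 0.8204

0.8204


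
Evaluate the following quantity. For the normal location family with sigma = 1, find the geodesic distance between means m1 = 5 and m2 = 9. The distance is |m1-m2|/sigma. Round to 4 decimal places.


On the fixed-variance normal subfamily, geodesic distance = |m1-m2|/sigma.
|5 - 9| = 4.
sigma = 1.
d = 4/1 = 4.0000

4.0000


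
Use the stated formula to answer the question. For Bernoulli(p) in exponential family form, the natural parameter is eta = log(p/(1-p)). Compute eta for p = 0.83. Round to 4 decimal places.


Natural parameter for Bernoulli: eta = log(p/(1-p)).
p = 0.83, 1-p = 0.17.
p/(1-p) = 4.882353.
eta = log(4.882353) = 1.5856

1.5856


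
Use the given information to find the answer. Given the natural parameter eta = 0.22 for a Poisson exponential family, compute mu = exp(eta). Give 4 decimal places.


Expectation parameter for Poisson exponential family:
mu = exp(eta).
eta = 0.22.
mu = exp(0.22) = 1.2461

1.2461


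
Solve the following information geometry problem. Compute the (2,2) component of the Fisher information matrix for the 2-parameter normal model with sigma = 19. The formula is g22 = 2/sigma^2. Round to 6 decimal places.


For the 2-parameter normal family, the Fisher metric has:
  g11 = 1/sigma^2, g22 = 2/sigma^2.
sigma = 19, sigma^2 = 361.
g22 = 0.005540

0.005540


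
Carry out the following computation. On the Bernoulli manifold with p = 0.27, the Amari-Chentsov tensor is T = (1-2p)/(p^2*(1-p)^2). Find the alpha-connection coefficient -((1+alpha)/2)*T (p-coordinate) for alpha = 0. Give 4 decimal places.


Skewness (Amari-Chentsov) tensor: T = (1-2p)/(p^2*(1-p)^2).
p = 0.27, 1-2p = 0.46, p^2 = 0.0729, (1-p)^2 = 0.5329.
T = 0.46/(0.0729 * 0.5329) = 11.840896.
In the p-coordinate, Gamma^(alpha) = Gamma^(0) - (alpha/2)*T with Gamma^(0) = (1/2)*g'(p) = -T/2,
so Gamma^(alpha) = -((1+alpha)/2)*T.
alpha = 0, -(1+alpha)/2 = -0.5.
Gamma = -0.5 * 11.840896 = -5.9204

-5.9204


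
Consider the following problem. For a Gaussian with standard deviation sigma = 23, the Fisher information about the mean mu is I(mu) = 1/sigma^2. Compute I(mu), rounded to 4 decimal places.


The Fisher information for the mean of a normal distribution is I(mu) = 1/sigma^2.
sigma = 23, so sigma^2 = 529.
I(mu) = 1/529 = 0.0019

0.0019


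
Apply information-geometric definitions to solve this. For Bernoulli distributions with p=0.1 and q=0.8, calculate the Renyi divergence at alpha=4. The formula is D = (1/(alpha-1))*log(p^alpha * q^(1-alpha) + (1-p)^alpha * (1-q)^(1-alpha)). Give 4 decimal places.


Renyi divergence of order alpha between Bernoulli distributions:
D = (1/(alpha-1))*log(p^alpha * q^(1-alpha) + (1-p)^alpha * (1-q)^(1-alpha)).
alpha = 4, p = 0.1, q = 0.8.
p^alpha * q^(1-alpha) = 0.1^4 * 0.8^-3 = 0.000195.
(1-p)^alpha * (1-q)^(1-alpha) = 0.9^4 * 0.2^-3 = 82.0125.
sum = 0.000195 + 82.0125 = 82.012695.
D = (1/3)*log(82.012695) = 1.4690

1.4690


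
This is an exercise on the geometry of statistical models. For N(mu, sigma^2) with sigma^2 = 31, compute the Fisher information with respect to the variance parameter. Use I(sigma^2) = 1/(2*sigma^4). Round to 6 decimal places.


Fisher information for variance: I(sigma^2) = 1/(2*sigma^4).
sigma^2 = 31, so sigma^4 = 961.
I = 1/(2*961) = 1/1922 = 0.000520

0.000520


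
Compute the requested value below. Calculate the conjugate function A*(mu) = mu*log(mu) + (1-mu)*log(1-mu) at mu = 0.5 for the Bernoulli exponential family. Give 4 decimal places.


Legendre transform for Bernoulli:
A*(mu) = mu*log(mu) + (1-mu)*log(1-mu).
mu = 0.5, 1-mu = 0.5.
mu*log(mu) = 0.5*log(0.5) = -0.346574.
(1-mu)*log(1-mu) = 0.5*log(0.5) = -0.346574.
A* = -0.346574 + -0.346574 = -0.6931

-0.6931


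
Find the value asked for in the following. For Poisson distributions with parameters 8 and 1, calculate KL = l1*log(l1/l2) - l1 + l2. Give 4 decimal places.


KL divergence for Poisson:
KL = l1*log(l1/l2) - l1 + l2.
l1 = 8, l2 = 1.
log(8/1) = 2.079442.
l1*log(l1/l2) = 8 * 2.079442 = 16.635532.
KL = 16.635532 - 8 + 1 = 9.6355

9.6355
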